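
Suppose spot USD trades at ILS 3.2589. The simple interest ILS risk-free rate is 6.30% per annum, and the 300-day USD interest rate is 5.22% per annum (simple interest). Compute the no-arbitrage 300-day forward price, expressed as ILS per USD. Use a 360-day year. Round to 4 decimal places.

3.2870

T = 300/360 years.
ILS accumulates by 1 + 0.0630×300/360 = 1.052500.
Growth of 1 USD over T: 1 + 0.0522×300/360 = 1.043500.
So F = 3.2589 × 1.052500 / 1.043500 = 3.287007 (ILS/USD).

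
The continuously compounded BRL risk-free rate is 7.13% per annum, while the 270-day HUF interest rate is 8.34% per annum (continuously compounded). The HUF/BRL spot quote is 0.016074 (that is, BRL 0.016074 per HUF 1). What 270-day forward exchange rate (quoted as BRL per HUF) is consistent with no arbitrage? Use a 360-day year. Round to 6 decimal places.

0.015929

T = 270/360 years.
BRL accumulates by e^(0.0713×270/360) = 1.0549306.
Growth of 1 HUF over T: e^(0.0834×270/360) = 1.0645477.
Forward (BRL per HUF) = 0.016074 × 1.0549306 / 1.0645477 = 0.01592879.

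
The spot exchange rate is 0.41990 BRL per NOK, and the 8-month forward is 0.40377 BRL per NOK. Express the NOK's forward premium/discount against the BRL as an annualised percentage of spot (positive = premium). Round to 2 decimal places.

T = 8/12 years.
Period premium: (0.40377 − 0.4199)/0.4199 = -0.0384139.
Per annum: -0.0384139 / (8/12) = -0.057621 = -5.76%.

-5.76%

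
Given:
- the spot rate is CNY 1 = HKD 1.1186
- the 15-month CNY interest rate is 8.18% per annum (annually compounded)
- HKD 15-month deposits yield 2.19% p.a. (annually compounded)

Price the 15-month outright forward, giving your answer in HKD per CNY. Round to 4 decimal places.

T = 15/12 years.
HKD growth factor: (1 + 0.0219)^(15/12) = 1.0274495.
Growth of 1 CNY over T: (1 + 0.0818)^(15/12) = 1.1032749.
Forward (HKD per CNY) = 1.1186 × 1.0274495 / 1.1032749 = 1.041721.

1.0417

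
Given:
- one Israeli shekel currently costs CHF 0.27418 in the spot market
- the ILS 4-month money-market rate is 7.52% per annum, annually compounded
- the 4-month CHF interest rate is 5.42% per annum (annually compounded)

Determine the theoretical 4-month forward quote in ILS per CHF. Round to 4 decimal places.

T = 4/12 years.
Growth of 1 CHF over T: (1 + 0.0542)^(4/12) = 1.0177497.
Growth of 1 ILS over T: (1 + 0.0752)^(4/12) = 1.0244633.
Forward (CHF per ILS) = 0.27418 × 1.0177497 / 1.0244633 = 0.2723832.
Invert for ILS per CHF: 1 / 0.2723832 = 3.6713.

3.6713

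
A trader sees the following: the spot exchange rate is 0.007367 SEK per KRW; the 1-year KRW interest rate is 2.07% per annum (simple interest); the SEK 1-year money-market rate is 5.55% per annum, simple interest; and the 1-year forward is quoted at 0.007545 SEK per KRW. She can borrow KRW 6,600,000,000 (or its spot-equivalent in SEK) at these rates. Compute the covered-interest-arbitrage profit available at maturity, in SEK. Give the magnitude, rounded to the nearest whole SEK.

SEK 492,934

T = 1 year.
Keep in KRW, deliver into the forward: 6,600,000,000·1.020700·0.007545 = SEK 50,827,797.90.
Swap to SEK now, deposit: 6,600,000,000·0.007367·1.055500 = SEK 51,320,732.10.
The quoted forward undervalues KRW, so borrow KRW, convert to SEK at spot, deposit the SEK at 5.55%, and buy KRW forward at 0.007545 to cover the loan.
The gap between the two covered legs is SEK 492,934.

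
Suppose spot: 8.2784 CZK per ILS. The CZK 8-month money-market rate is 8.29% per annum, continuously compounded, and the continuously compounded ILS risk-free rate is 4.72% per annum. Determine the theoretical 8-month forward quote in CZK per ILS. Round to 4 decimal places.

8.4778

T = 8/12 years.
CZK accumulates by e^(0.0829×8/12) = 1.0568224.
ILS growth factor: e^(0.0472×8/12) = 1.031967.
So F = 8.2784 × 1.0568224 / 1.031967 = 8.477789 (CZK/ILS).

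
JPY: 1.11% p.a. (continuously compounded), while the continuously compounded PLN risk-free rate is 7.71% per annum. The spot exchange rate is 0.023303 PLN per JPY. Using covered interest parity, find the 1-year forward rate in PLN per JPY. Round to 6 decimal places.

T = 1 year.
PLN accumulates by e^(0.0771×1) = 1.0801501.
JPY growth factor: e^(0.0111×1) = 1.0111618.
So F = 0.023303 × 1.0801501 / 1.0111618 = 0.02489289 (PLN/JPY).

0.024893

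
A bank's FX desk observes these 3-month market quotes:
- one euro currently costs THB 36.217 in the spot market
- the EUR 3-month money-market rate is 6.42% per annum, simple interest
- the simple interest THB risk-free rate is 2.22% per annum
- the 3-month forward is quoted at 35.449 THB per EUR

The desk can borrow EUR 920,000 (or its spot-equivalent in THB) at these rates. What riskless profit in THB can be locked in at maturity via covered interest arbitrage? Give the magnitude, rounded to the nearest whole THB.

THB 368,044

T = 3/12 years.
Keep in EUR, deliver into the forward: 920,000·1.016050·35.449 = THB 33,136,519.93.
Swap to THB now, deposit: 920,000·36.217·1.005550 = THB 33,504,564.00.
The quoted forward undervalues EUR, so borrow EUR, convert to THB at spot, deposit the THB at 2.22%, and buy EUR forward at 35.449 to cover the loan.
Arbitrage profit = |33,136,519.93 − 33,504,564.00| = THB 368,044.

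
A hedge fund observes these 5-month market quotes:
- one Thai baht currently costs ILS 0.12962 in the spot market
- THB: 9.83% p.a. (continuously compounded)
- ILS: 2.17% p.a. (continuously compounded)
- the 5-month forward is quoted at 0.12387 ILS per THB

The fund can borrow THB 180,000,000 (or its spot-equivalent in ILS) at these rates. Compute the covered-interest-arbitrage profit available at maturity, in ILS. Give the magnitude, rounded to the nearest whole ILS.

ILS 314,721

T = 5/12 years.
Route A — deposit THB, sell forward: 180,000,000 × 1.0418086959 × 0.12387 = ILS 23,228,791.77.
Route B — convert at spot, deposit ILS: 180,000,000 × 0.12962 × 1.009082666 = ILS 23,543,513.13.
The quoted forward undervalues THB, so borrow THB, convert to ILS at spot, deposit the ILS at 2.17%, and buy THB forward at 0.12387 to cover the loan.
Arbitrage profit = |23,228,791.77 − 23,543,513.13| = ILS 314,721.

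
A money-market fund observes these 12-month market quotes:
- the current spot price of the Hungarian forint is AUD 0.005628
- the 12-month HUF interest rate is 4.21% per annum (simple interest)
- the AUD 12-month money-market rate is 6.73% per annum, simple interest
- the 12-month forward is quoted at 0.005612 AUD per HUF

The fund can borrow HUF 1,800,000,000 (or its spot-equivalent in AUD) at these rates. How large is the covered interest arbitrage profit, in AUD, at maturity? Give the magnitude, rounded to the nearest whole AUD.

T = 1 year.
Keep in HUF, deliver into the forward: 1,800,000,000·1.042100·0.005612 = AUD 10,526,877.36.
Swap to AUD now, deposit: 1,800,000,000·0.005628·1.067300 = AUD 10,812,175.92.
The quoted forward undervalues HUF, so borrow HUF, convert to AUD at spot, deposit the AUD at 6.73%, and buy HUF forward at 0.005612 to cover the loan.
Profit = 10,812,175.92 − 10,526,877.36 = AUD 285,299.

AUD 285,299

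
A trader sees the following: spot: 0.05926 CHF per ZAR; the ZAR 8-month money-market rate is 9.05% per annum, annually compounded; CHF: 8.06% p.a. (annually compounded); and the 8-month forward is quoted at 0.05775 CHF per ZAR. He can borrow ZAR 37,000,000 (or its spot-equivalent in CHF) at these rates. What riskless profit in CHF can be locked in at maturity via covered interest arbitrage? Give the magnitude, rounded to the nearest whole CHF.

CHF 45,111

T = 8/12 years.
Invest the ZAR and cover forward: 37,000,000 × 1.059458086 × 0.05775 = CHF 2,263,797.07.
Convert at spot and invest in CHF: 37,000,000 × 0.05926 × 1.053036219 = CHF 2,308,908.27.
The quoted forward undervalues ZAR, so borrow ZAR, convert to CHF at spot, deposit the CHF at 8.06%, and buy ZAR forward at 0.05775 to cover the loan.
Arbitrage profit = |2,263,797.07 − 2,308,908.27| = CHF 45,111.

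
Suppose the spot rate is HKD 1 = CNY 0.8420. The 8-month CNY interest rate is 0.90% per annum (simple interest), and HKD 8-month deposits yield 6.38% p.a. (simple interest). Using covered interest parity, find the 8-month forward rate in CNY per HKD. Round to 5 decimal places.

T = 8/12 years.
CNY growth factor: 1 + 0.0090×8/12 = 1.006000.
Growth of 1 HKD over T: 1 + 0.0638×8/12 = 1.0425333.
So F = 0.842 × 1.006000 / 1.0425333 = 0.8124940 (CNY/HKD).

0.81249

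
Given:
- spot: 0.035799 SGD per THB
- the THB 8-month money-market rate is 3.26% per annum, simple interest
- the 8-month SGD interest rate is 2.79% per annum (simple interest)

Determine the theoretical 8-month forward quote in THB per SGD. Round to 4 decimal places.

28.0197

T = 8/12 years.
SGD growth factor: 1 + 0.0279×8/12 = 1.018600.
THB accumulates by 1 + 0.0326×8/12 = 1.02173333.
Forward (SGD per THB) = 0.035799 × 1.018600 / 1.02173333 = 0.035689216.
Quoted the other way: 1/0.035689216 = 28.0197 THB per SGD.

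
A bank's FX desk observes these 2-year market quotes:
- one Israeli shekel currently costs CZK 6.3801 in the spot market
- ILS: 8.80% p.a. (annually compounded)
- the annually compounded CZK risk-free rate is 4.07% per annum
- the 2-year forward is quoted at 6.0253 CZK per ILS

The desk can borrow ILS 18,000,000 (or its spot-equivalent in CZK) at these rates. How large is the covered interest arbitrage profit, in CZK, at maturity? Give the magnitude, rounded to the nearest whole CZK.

T = 2 years.
Keep in ILS, deliver into the forward: 18,000,000·1.183744·6.0253 = CZK 128,383,429.02.
Swap to CZK now, deposit: 18,000,000·6.3801·1.08305649 = CZK 124,380,156.81.
The quoted forward overvalues ILS, so borrow CZK, buy ILS at spot, deposit the ILS at 8.80%, and sell the proceeds forward at 6.0253.
The gap between the two covered legs is CZK 4,003,272.

CZK 4,003,272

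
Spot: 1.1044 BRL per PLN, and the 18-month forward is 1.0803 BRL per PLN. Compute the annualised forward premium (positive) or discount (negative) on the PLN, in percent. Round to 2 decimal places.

-1.45%

T = 18/12 years.
Period premium: (1.0803 − 1.1044)/1.1044 = -0.0218218.
×(1/T) gives -1.45% p.a.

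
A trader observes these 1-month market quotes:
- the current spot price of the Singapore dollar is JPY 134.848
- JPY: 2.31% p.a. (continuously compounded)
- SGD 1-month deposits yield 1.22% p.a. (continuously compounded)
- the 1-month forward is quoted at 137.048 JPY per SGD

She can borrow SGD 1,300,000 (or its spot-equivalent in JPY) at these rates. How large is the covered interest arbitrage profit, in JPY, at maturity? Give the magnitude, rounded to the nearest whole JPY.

T = 1/12 years.
Route A — deposit SGD, sell forward: 1,300,000 × 1.00101718365 × 137.048 = JPY 178,343,623.88.
Route B — convert at spot, deposit JPY: 1,300,000 × 134.848 × 1.001926854 = JPY 175,640,182.13.
The quoted forward overvalues SGD, so borrow JPY, buy SGD at spot, deposit the SGD at 1.22%, and sell the proceeds forward at 137.048.
Profit = 178,343,623.88 − 175,640,182.13 = JPY 2,703,442.

JPY 2,703,442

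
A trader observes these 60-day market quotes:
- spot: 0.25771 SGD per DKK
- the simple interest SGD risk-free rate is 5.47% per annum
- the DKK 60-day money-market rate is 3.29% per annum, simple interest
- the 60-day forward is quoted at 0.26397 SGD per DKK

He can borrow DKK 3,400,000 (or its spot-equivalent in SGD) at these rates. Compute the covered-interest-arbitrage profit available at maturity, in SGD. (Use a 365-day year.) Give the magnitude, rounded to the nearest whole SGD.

T = 60/365 years.
Route A — deposit DKK, sell forward: 3,400,000 × 1.00540822 × 0.26397 = SGD 902,351.87.
Route B — convert at spot, deposit SGD: 3,400,000 × 0.25771 × 1.00899178 = SGD 884,092.72.
The quoted forward overvalues DKK, so borrow SGD, buy DKK at spot, deposit the DKK at 3.29%, and sell the proceeds forward at 0.26397.
Profit = 902,351.87 − 884,092.72 = SGD 18,259.

SGD 18,259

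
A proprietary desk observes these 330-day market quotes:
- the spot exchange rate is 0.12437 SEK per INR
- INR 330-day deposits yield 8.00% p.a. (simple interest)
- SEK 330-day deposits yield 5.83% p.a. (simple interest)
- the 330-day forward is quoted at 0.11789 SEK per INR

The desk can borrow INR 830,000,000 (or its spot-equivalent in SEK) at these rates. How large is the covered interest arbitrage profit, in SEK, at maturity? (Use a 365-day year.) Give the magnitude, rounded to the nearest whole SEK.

T = 330/365 years.
Route A — deposit INR, sell forward: 830,000,000 × 1.07232876712 × 0.11789 = SEK 104,925,975.84.
Route B — convert at spot, deposit SEK: 830,000,000 × 0.12437 × 1.05270958904 = SEK 108,668,158.02.
The quoted forward undervalues INR, so borrow INR, convert to SEK at spot, deposit the SEK at 5.83%, and buy INR forward at 0.11789 to cover the loan.
Arbitrage profit = |104,925,975.84 − 108,668,158.02| = SEK 3,742,182.

SEK 3,742,182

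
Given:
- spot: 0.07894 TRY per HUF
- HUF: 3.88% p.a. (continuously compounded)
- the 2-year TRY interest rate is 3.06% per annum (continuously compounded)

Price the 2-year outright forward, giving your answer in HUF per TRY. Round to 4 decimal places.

12.8773

T = 2 years.
Growth of 1 TRY over T: e^(0.0306×2) = 1.06311152.
HUF accumulates by e^(0.0388×2) = 1.0806903.
CIP: F = S · (grow TRY)/(grow HUF) = 0.07894 × 1.06311152/1.0806903 = 0.077655942 TRY per HUF.
Invert for HUF per TRY: 1 / 0.077655942 = 12.8773.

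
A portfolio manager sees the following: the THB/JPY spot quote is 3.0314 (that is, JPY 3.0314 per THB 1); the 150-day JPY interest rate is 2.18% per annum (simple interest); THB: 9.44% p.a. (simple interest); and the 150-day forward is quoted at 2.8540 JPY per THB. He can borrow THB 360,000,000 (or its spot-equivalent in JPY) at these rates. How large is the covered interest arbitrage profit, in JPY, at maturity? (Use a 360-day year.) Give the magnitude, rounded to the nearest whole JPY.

T = 150/360 years.
Invest the THB and cover forward: 360,000,000 × 1.039333333333 × 2.8540 = JPY 1,067,852,640.00.
Convert at spot and invest in JPY: 360,000,000 × 3.0314 × 1.009083333333 = JPY 1,101,216,678.00.
The quoted forward undervalues THB, so borrow THB, convert to JPY at spot, deposit the JPY at 2.18%, and buy THB forward at 2.8540 to cover the loan.
Arbitrage profit = |1,067,852,640.00 − 1,101,216,678.00| = JPY 33,364,038.

JPY 33,364,038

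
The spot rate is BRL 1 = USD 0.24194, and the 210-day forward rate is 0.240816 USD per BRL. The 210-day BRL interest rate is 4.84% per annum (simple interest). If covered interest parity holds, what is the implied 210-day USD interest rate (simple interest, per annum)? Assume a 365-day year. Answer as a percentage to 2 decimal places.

T = 210/365 years.
CIP gives F = S · g_USD/g_BRL, so g_USD/g_BRL = 0.240816/0.24194 = 0.9953542.
The BRL side grows by 1 + 0.0484×210/365 = 1.0278466.
Hence g_USD = 1.0230714.
r = (1.0230714 − 1)/(210/365) = 0.040100 → 4.01%.

4.01%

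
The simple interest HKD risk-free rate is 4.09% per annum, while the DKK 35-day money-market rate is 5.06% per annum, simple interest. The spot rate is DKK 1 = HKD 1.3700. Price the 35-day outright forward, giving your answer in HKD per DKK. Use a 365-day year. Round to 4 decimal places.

T = 35/365 years.
Growth of 1 HKD over T: 1 + 0.0409×35/365 = 1.0039219.
DKK growth factor: 1 + 0.0506×35/365 = 1.0048521.
CIP: F = S · (grow HKD)/(grow DKK) = 1.37 × 1.0039219/1.0048521 = 1.368732 HKD per DKK.

1.3687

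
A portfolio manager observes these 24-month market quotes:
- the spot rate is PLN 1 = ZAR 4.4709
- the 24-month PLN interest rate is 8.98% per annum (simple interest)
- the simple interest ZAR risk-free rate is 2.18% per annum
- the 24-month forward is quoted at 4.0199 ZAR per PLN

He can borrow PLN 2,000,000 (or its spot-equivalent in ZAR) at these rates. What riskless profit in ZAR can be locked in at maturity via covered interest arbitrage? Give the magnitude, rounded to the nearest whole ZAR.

ZAR 152,086

T = 2 years.
Route A — deposit PLN, sell forward: 2,000,000 × 1.179600 × 4.0199 = ZAR 9,483,748.08.
Route B — convert at spot, deposit ZAR: 2,000,000 × 4.4709 × 1.043600 = ZAR 9,331,662.48.
The quoted forward overvalues PLN, so borrow ZAR, buy PLN at spot, deposit the PLN at 8.98%, and sell the proceeds forward at 4.0199.
The gap between the two covered legs is ZAR 152,086.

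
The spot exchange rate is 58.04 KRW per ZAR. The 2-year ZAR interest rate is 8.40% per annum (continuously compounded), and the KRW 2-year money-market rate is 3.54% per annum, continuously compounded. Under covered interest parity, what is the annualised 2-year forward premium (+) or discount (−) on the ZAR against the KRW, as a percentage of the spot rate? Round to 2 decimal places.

T = 2 years.
F = S · g_KRW/g_ZAR = 58.04 × 1.0733665/1.1829366 = 52.66402.
Annualised premium = (F − S)/S × (1/T) = (52.66402 − 58.04)/58.04 ÷ 2 = -4.63%.

-4.63%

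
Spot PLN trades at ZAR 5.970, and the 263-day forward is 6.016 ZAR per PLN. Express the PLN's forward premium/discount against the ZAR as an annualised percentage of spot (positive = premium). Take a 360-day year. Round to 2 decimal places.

+1.05%

T = 263/360 years.
PLN trades forward at +0.77052% vs spot over the period.
×(1/T) gives 1.05% p.a.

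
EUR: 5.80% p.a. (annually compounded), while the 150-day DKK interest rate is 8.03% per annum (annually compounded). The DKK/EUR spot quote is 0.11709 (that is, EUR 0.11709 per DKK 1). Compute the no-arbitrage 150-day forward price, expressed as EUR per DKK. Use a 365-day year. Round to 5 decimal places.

T = 150/365 years.
EUR accumulates by (1 + 0.0580)^(150/365) = 1.0234405.
Growth of 1 DKK over T: (1 + 0.0803)^(150/365) = 1.0322511.
So F = 0.11709 × 1.0234405 / 1.0322511 = 0.1160906 (EUR/DKK).

0.11609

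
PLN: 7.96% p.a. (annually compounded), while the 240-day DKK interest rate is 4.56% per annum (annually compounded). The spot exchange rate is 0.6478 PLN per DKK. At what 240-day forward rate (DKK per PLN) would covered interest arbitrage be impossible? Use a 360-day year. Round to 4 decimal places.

1.5111

T = 240/360 years.
PLN growth factor: (1 + 0.0796)^(240/360) = 1.0523865.
DKK accumulates by (1 + 0.0456)^(240/360) = 1.0301735.
So F = 0.6478 × 1.0523865 / 1.0301735 = 0.6617681 (PLN/DKK).
Quoted the other way: 1/0.6617681 = 1.5111 DKK per PLN.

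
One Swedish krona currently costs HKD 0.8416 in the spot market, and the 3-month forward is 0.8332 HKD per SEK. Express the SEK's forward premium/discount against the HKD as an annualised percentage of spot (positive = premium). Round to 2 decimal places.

T = 3/12 years.
SEK trades forward at -0.99810% vs spot over the period.
Per annum: -0.0099810 / (3/12) = -0.039924 = -3.99%.

-3.99%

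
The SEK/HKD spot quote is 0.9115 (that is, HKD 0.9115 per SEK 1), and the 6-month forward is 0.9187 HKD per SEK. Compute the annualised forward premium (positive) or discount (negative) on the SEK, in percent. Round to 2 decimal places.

+1.58%

T = 6/12 years.
SEK trades forward at +0.78991% vs spot over the period.
Per annum: 0.0078991 / (6/12) = 0.015798 = 1.58%.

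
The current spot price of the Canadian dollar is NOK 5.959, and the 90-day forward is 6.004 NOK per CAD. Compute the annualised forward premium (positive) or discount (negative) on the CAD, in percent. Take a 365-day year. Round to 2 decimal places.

+3.06%

T = 90/365 years.
Period premium: (6.004 − 5.959)/5.959 = 0.0075516.
×(1/T) gives 3.06% p.a.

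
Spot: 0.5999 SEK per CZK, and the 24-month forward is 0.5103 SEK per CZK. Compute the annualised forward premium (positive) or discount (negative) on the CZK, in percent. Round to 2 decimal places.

-7.47%

T = 2 years.
(F − S)/S = (0.5103 − 0.5999)/0.5999 = -0.1493582.
Per annum: -0.1493582 / 2 = -0.074679 = -7.47%.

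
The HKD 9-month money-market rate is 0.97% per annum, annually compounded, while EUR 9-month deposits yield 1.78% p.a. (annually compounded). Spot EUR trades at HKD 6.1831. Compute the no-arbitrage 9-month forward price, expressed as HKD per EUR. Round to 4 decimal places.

T = 9/12 years.
HKD growth factor: (1 + 0.0097)^(9/12) = 1.0072662.
EUR growth factor: (1 + 0.0178)^(9/12) = 1.0133205.
CIP: F = S · (grow HKD)/(grow EUR) = 6.1831 × 1.0072662/1.0133205 = 6.146158 HKD per EUR.

6.1462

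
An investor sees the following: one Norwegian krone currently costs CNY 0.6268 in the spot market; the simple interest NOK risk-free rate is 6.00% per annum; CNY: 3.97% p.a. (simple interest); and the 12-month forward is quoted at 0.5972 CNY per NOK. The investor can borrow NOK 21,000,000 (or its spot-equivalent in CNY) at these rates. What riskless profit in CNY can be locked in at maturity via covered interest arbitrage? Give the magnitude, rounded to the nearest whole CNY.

T = 1 year.
Keep in NOK, deliver into the forward: 21,000,000·1.060000·0.5972 = CNY 13,293,672.00.
Swap to CNY now, deposit: 21,000,000·0.6268·1.039700 = CNY 13,685,363.16.
The quoted forward undervalues NOK, so borrow NOK, convert to CNY at spot, deposit the CNY at 3.97%, and buy NOK forward at 0.5972 to cover the loan.
Arbitrage profit = |13,293,672.00 − 13,685,363.16| = CNY 391,691.

CNY 391,691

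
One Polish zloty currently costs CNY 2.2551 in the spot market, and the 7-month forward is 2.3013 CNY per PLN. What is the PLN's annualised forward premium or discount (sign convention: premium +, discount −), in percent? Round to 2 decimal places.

+3.51%

T = 7/12 years.
PLN trades forward at +2.04869% vs spot over the period.
×(1/T) gives 3.51% p.a.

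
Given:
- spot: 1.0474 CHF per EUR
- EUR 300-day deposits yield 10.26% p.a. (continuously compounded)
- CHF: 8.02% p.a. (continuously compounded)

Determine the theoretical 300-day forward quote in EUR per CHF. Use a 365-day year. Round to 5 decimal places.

0.97249

T = 300/365 years.
CHF growth factor: e^(0.0802×300/365) = 1.0681389.
Growth of 1 EUR over T: e^(0.1026×300/365) = 1.0879865.
So F = 1.0474 × 1.0681389 / 1.0879865 = 1.028293 (CHF/EUR).
Invert for EUR per CHF: 1 / 1.028293 = 0.97249.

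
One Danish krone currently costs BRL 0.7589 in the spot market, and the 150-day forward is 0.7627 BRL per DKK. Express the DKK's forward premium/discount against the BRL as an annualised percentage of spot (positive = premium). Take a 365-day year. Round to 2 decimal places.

+1.22%

T = 150/365 years.
(F − S)/S = (0.7627 − 0.7589)/0.7589 = 0.0050072.
Per annum: 0.0050072 / (150/365) = 0.012184 = 1.22%.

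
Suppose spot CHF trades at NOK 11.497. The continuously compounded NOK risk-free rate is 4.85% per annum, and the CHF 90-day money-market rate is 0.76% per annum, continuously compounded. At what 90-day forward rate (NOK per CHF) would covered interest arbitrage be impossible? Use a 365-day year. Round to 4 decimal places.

T = 90/365 years.
NOK accumulates by e^(0.0485×90/365) = 1.0120307.
CHF growth factor: e^(0.0076×90/365) = 1.00187573.
CIP: F = S · (grow NOK)/(grow CHF) = 11.497 × 1.0120307/1.00187573 = 11.613533 NOK per CHF.

11.6135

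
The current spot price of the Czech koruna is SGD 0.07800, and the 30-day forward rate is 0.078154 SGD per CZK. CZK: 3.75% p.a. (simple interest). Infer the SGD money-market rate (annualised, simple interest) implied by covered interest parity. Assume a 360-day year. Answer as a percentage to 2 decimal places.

T = 30/360 years.
F/S = 0.078154/0.078 = 1.0019744 = (growth of SGD) / (growth of CZK).
CZK growth factor: 1 + 0.0375×30/360 = 1.003125.
So the SGD growth factor = 1.0051056.
(1.0051056 − 1)/T = 0.061267, i.e. 6.13%.

6.13%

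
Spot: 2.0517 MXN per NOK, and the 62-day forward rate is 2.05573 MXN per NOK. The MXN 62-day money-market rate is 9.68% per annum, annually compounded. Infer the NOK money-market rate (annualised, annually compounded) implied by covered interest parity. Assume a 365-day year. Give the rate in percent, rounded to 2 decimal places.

8.42%

T = 62/365 years.
CIP gives F = S · g_MXN/g_NOK, so g_MXN/g_NOK = 2.05573/2.0517 = 1.0019642.
The MXN side grows by (1 + 0.0968)^(62/365) = 1.0158186.
That pins the NOK growth at 1.0138272.
r = 1.0138272^(365/62) − 1 = 0.084202 → 8.42%.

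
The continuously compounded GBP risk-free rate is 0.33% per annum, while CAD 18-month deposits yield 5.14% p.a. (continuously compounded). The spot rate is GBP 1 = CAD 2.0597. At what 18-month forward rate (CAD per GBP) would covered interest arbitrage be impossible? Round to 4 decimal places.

T = 18/12 years.
CAD accumulates by e^(0.0514×18/12) = 1.0801501.
GBP accumulates by e^(0.0033×18/12) = 1.0049623.
CIP: F = S · (grow CAD)/(grow GBP) = 2.0597 × 1.0801501/1.0049623 = 2.213800 CAD per GBP.

2.2138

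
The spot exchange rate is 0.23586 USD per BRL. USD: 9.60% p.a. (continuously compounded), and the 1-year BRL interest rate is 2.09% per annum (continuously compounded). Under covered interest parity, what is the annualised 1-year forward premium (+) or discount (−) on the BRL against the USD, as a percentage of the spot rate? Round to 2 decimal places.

+7.80%

T = 1 year.
CIP forward (USD per BRL) = 0.23586 × 1.1007591/1.0211199 = 0.25425520.
Annualised premium = (F − S)/S × (1/T) = (0.25425520 − 0.23586)/0.23586 ÷ 1 = 7.80%.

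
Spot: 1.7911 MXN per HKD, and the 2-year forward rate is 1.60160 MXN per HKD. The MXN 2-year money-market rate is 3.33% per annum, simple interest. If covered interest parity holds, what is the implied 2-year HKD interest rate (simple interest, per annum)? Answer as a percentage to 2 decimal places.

T = 2 years.
CIP gives F = S · g_MXN/g_HKD, so g_MXN/g_HKD = 1.6016/1.7911 = 0.8941991.
MXN growth factor: 1 + 0.0333×2 = 1.066600.
That pins the HKD growth at 1.1927992.
r = (1.1927992 − 1)/2 = 0.096400 → 9.64%.

9.64%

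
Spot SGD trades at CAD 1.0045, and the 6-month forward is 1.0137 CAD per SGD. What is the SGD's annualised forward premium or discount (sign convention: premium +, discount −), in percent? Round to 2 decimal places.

T = 6/12 years.
SGD trades forward at +0.91588% vs spot over the period.
Per annum: 0.0091588 / (6/12) = 0.018318 = 1.83%.

+1.83%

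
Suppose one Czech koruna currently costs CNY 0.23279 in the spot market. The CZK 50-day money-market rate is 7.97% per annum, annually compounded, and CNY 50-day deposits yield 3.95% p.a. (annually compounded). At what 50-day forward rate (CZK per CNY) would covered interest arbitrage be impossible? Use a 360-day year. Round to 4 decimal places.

T = 50/360 years.
CNY growth factor: (1 + 0.0395)^(50/360) = 1.005395.
CZK accumulates by (1 + 0.0797)^(50/360) = 1.0107074.
CIP: F = S · (grow CNY)/(grow CZK) = 0.23279 × 1.005395/1.0107074 = 0.2315664 CNY per CZK.
Quoted the other way: 1/0.2315664 = 4.3184 CZK per CNY.

4.3184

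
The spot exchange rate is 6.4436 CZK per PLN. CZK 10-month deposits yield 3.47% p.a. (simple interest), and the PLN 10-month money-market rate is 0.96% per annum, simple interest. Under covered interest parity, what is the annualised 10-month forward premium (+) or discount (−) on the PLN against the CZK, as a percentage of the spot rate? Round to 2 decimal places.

T = 10/12 years.
No-arbitrage forward: 6.4436 × 1.0289167 / 1.008000 = 6.5773092 CZK/PLN.
(F − S)/S ÷ T = (6.5773092 − 6.4436)/6.4436/(10/12) = 0.024901 → 2.49%.

+2.49%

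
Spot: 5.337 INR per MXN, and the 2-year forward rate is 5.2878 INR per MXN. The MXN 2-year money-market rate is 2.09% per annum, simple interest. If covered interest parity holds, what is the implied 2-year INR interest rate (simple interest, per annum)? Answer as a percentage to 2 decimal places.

T = 2 years.
By CIP, F/S equals the INR-to-MXN growth ratio: 5.2878/5.337 = 0.9907813.
MXN growth factor: 1 + 0.0209×2 = 1.041800.
That pins the INR growth at 1.032196.
(1.032196 − 1)/T = 0.016098, i.e. 1.61%.

1.61%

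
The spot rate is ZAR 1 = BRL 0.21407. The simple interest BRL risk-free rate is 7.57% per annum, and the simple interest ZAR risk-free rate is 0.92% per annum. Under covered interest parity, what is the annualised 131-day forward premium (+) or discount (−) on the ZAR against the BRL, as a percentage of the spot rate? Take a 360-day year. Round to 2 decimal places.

+6.63%

T = 131/360 years.
No-arbitrage forward: 0.21407 × 1.0275464 / 1.0033478 = 0.21923291 BRL/ZAR.
Annualised premium = (F − S)/S × (1/T) = (0.21923291 − 0.21407)/0.21407 ÷ (131/360) = 6.63%.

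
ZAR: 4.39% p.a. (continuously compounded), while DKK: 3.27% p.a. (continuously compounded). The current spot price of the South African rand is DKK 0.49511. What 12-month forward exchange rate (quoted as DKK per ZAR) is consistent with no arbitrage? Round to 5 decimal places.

T = 1 year.
Growth of 1 DKK over T: e^(0.0327×1) = 1.0332405.
ZAR growth factor: e^(0.0439×1) = 1.0448779.
So F = 0.49511 × 1.0332405 / 1.0448779 = 0.4895957 (DKK/ZAR).

0.48960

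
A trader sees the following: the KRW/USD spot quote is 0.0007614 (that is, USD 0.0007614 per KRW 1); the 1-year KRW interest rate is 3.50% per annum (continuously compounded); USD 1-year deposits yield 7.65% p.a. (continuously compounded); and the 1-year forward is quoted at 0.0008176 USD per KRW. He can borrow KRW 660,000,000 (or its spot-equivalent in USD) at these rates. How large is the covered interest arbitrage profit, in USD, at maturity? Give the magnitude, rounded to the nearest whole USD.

USD 16,361

T = 1 year.
Invest the KRW and cover forward: 660,000,000 × 1.03561971 × 0.0008176 = USD 558,836.97.
Convert at spot and invest in USD: 660,000,000 × 0.0007614 × 1.07950219 = USD 542,475.76.
The quoted forward overvalues KRW, so borrow USD, buy KRW at spot, deposit the KRW at 3.50%, and sell the proceeds forward at 0.0008176.
Profit = 558,836.97 − 542,475.76 = USD 16,361.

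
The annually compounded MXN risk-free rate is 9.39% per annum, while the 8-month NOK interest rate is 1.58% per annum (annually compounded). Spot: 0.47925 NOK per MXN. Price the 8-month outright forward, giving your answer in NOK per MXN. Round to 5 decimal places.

T = 8/12 years.
NOK accumulates by (1 + 0.0158)^(8/12) = 1.0105058.
Growth of 1 MXN over T: (1 + 0.0939)^(8/12) = 1.0616591.
CIP: F = S · (grow NOK)/(grow MXN) = 0.47925 × 1.0105058/1.0616591 = 0.4561586 NOK per MXN.

0.45616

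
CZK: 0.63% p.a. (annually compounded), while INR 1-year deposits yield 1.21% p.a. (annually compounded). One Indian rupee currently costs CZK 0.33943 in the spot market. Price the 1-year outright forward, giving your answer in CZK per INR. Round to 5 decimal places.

T = 1 year.
Growth of 1 CZK over T: (1 + 0.0063)^1 = 1.006300.
Growth of 1 INR over T: (1 + 0.0121)^1 = 1.012100.
CIP: F = S · (grow CZK)/(grow INR) = 0.33943 × 1.006300/1.012100 = 0.3374848 CZK per INR.

0.33748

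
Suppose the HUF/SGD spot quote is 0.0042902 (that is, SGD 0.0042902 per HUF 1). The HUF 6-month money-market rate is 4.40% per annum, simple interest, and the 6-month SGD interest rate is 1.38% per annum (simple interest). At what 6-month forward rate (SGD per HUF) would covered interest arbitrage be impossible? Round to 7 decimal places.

T = 6/12 years.
SGD accumulates by 1 + 0.0138×6/12 = 1.006900.
HUF accumulates by 1 + 0.0440×6/12 = 1.022000.
Forward (SGD per HUF) = 0.0042902 × 1.006900 / 1.022000 = 0.004226813.

0.0042268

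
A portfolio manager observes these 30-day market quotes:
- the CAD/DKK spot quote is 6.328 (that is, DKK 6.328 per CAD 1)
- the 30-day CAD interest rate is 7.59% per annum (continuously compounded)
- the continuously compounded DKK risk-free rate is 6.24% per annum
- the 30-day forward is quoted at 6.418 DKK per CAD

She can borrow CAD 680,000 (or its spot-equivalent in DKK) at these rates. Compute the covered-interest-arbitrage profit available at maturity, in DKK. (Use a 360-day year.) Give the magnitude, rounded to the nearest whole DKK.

T = 30/360 years.
Keep in CAD, deliver into the forward: 680,000·1.006345045·6.418 = DKK 4,391,931.30.
Swap to DKK now, deposit: 680,000·6.328·1.005213543 = DKK 4,325,474.08.
The quoted forward overvalues CAD, so borrow DKK, buy CAD at spot, deposit the CAD at 7.59%, and sell the proceeds forward at 6.418.
The gap between the two covered legs is DKK 66,457.

DKK 66,457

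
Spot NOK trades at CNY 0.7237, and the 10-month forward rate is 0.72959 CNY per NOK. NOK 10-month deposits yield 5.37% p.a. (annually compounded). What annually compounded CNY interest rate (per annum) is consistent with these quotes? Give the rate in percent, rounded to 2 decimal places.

6.40%

T = 10/12 years.
By CIP, F/S equals the CNY-to-NOK growth ratio: 0.72959/0.7237 = 1.0081387.
The NOK side grows by (1 + 0.0537)^(10/12) = 1.0445538.
So the CNY growth factor = 1.0530551.
r = 1.0530551^(12/10) − 1 = 0.063999 → 6.40%.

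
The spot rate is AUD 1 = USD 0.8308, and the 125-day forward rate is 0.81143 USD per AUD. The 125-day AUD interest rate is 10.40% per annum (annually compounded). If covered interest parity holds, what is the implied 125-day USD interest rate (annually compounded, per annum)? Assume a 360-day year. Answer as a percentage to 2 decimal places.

T = 125/360 years.
CIP gives F = S · g_USD/g_AUD, so g_USD/g_AUD = 0.81143/0.8308 = 0.9766851.
AUD growth factor: (1 + 0.1040)^(125/360) = 1.0349511.
That pins the USD growth at 1.0108213.
Annualise: 1.0108213^(360/125) − 1 = 0.031483 = 3.15%.

3.15%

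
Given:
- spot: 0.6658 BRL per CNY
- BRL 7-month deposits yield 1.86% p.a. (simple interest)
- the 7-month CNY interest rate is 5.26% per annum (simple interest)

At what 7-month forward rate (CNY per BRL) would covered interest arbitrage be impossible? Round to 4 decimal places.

T = 7/12 years.
BRL growth factor: 1 + 0.0186×7/12 = 1.010850.
CNY accumulates by 1 + 0.0526×7/12 = 1.0306833.
CIP: F = S · (grow BRL)/(grow CNY) = 0.6658 × 1.010850/1.0306833 = 0.6529881 BRL per CNY.
Invert for CNY per BRL: 1 / 0.6529881 = 1.5314.

1.5314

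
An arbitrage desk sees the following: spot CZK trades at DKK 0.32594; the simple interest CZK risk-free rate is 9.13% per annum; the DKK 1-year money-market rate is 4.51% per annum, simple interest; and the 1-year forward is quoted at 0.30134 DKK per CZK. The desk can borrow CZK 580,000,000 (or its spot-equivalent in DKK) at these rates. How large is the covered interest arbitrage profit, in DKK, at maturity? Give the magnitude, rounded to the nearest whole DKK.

DKK 6,836,780

T = 1 year.
Route A — deposit CZK, sell forward: 580,000,000 × 1.091300 × 0.30134 = DKK 190,734,358.36.
Route B — convert at spot, deposit DKK: 580,000,000 × 0.32594 × 1.045100 = DKK 197,571,138.52.
The quoted forward undervalues CZK, so borrow CZK, convert to DKK at spot, deposit the DKK at 4.51%, and buy CZK forward at 0.30134 to cover the loan.
Profit = 197,571,138.52 − 190,734,358.36 = DKK 6,836,780.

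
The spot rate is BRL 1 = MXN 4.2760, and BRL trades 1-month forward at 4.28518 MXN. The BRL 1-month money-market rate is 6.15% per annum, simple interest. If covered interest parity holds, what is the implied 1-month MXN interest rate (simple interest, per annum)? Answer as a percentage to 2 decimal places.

8.74%

T = 1/12 years.
F/S = 4.28518/4.276 = 1.0021469 = (growth of MXN) / (growth of BRL).
BRL growth factor: 1 + 0.0615×1/12 = 1.005125.
So the MXN growth factor = 1.0072829.
r = (1.0072829 − 1)/(1/12) = 0.087395 → 8.74%.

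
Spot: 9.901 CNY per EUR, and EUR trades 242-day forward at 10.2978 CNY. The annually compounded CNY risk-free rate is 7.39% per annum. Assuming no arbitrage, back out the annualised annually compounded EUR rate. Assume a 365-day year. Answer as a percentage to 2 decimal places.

1.21%

T = 242/365 years.
F/S = 10.2978/9.901 = 1.0400768 = (growth of CNY) / (growth of EUR).
The CNY side grows by (1 + 0.0739)^(242/365) = 1.0484059.
So the EUR growth factor = 1.0080082.
r = 1.0080082^(365/242) − 1 = 0.012103 → 1.21%.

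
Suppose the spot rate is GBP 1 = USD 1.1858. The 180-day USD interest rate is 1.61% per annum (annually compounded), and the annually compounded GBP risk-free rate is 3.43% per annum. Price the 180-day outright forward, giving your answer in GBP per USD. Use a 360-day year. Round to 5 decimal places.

0.85083

T = 180/360 years.
Growth of 1 USD over T: (1 + 0.0161)^(180/360) = 1.0080179.
GBP growth factor: (1 + 0.0343)^(180/360) = 1.0170054.
So F = 1.1858 × 1.0080179 / 1.0170054 = 1.175321 (USD/GBP).
Quoted the other way: 1/1.175321 = 0.85083 GBP per USD.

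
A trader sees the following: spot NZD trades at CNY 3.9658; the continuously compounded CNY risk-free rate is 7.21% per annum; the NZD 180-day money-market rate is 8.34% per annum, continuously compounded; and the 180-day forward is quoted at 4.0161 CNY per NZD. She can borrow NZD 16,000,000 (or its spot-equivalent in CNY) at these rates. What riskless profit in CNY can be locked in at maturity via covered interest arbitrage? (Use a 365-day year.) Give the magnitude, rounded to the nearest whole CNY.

T = 180/365 years.
Invest the NZD and cover forward: 16,000,000 × 1.0419862705 × 4.0161 = CNY 66,955,536.98.
Convert at spot and invest in CNY: 16,000,000 × 3.9658 × 1.0361958438 = CNY 65,749,527.64.
The quoted forward overvalues NZD, so borrow CNY, buy NZD at spot, deposit the NZD at 8.34%, and sell the proceeds forward at 4.0161.
The gap between the two covered legs is CNY 1,206,009.

CNY 1,206,009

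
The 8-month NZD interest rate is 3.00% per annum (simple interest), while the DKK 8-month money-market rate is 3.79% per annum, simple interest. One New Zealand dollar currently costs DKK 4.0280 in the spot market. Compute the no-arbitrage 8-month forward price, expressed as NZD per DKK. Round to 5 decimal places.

T = 8/12 years.
Growth of 1 DKK over T: 1 + 0.0379×8/12 = 1.0252667.
NZD accumulates by 1 + 0.0300×8/12 = 1.020000.
Forward (DKK per NZD) = 4.028 × 1.0252667 / 1.020000 = 4.048798.
Invert for NZD per DKK: 1 / 4.048798 = 0.24699.

0.24699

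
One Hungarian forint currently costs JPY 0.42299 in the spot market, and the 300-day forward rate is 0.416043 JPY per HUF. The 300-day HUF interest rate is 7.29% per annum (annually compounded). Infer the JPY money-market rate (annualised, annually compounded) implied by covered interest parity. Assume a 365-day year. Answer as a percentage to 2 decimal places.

T = 300/365 years.
CIP gives F = S · g_JPY/g_HUF, so g_JPY/g_HUF = 0.416043/0.42299 = 0.9835764.
The HUF side grows by (1 + 0.0729)^(300/365) = 1.0595396.
So the JPY growth factor = 1.0421381.
r = 1.0421381^(365/300) − 1 = 0.051500 → 5.15%.

5.15%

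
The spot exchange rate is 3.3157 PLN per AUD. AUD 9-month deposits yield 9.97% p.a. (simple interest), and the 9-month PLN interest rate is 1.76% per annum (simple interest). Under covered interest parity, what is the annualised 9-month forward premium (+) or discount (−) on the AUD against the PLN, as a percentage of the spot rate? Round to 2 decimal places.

-7.64%

T = 9/12 years.
F = S · g_PLN/g_AUD = 3.3157 × 1.013200/1.074775 = 3.1257400.
(F − S)/S ÷ T = (3.1257400 − 3.3157)/3.3157/(9/12) = -0.076388 → -7.64%.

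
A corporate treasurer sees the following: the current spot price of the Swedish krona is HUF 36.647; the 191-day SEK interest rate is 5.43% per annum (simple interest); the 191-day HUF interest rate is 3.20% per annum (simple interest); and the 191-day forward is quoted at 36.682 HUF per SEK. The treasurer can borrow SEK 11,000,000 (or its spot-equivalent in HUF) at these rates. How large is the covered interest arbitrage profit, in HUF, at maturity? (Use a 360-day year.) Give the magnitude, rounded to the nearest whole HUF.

T = 191/360 years.
Invest the SEK and cover forward: 11,000,000 × 1.02880916667 × 36.682 = HUF 415,126,556.37.
Convert at spot and invest in HUF: 11,000,000 × 36.647 × 1.01697777778 = HUF 409,961,030.85.
The quoted forward overvalues SEK, so borrow HUF, buy SEK at spot, deposit the SEK at 5.43%, and sell the proceeds forward at 36.682.
Arbitrage profit = |415,126,556.37 − 409,961,030.85| = HUF 5,165,526.

HUF 5,165,526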